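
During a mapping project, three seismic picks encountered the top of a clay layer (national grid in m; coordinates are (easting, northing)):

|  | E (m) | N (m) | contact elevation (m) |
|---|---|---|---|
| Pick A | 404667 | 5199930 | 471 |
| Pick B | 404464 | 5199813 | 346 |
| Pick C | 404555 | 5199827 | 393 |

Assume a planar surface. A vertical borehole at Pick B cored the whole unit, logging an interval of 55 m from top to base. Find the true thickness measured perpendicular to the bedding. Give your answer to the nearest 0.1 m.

48.5 m

Let the plane be z = a·E + b·N + c.
Pick B−Pick A: −203a − 117b = −125;  Pick C−Pick A: −112a − 103b = −78.
Solving gives a = 0.48033, b = 0.23498.
|∇z| = √(a²+b²) = 0.53473, so dip δ = arctan(0.53473) = 28.13°.
True thickness = vertical thickness × cos δ = 55 × cos 28.13° = 48.5 m.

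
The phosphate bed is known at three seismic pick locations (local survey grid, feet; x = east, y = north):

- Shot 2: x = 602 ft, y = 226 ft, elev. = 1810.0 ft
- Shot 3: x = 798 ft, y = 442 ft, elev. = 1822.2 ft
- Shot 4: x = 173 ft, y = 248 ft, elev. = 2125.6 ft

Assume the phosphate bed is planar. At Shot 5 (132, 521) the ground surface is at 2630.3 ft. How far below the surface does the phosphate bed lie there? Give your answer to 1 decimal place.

Let the plane be z = a·x + b·y + c.
Shot 3−Shot 2: 196a + 216b = 12.2;  Shot 4−Shot 2: −429a + 22b = 315.6.
Solving gives a = −0.70019, b = 0.69184.
Then c = 1810 − a·602 − b·226 = 2075.16.
At (132, 521): z_contact = −92.42 + 360.45 + 2075.16 = 2343.18 ft.
Depth below ground = 2630.3 − 2343.18 = 287.1 ft.

287.1 ft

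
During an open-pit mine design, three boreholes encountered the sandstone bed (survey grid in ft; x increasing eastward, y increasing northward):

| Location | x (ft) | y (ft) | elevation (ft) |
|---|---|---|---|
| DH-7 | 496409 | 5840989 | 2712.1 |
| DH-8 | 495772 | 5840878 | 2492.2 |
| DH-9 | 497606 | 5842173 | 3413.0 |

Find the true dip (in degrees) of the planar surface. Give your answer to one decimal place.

Two edge vectors: DH-7→DH-8 = (-637, -111, -219.9), DH-7→DH-9 = (1197, 1184, 700.9).
Normal n = (DH-7→DH-8) × (DH-7→DH-9) = (182561.7, 183253, -621341).
So ∂z/∂x = −n_x/n_z = 0.29382 and ∂z/∂y = −n_y/n_z = 0.29493.
Gradient magnitude |∇z| = √(a² + b²) = √(0.08633 + 0.08698) = 0.41631.
True dip = arctan(0.41631) = 22.6°, dipping toward SW (azimuth ≈ 225°).

22.6°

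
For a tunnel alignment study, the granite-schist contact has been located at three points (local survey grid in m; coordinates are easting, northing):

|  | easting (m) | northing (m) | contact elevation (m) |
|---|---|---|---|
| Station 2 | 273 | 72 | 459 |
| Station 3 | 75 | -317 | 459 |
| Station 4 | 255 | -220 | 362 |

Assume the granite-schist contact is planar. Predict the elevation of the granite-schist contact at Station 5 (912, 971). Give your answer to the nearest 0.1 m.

Let the plane be z = a·easting + b·northing + c.
Station 3−Station 2: −198a − 389b = 0;  Station 4−Station 2: −18a − 292b = −97.
Solving gives a = −0.74257, b = 0.37797.
Then c = 459 − a·273 − b·72 = 634.51.
At (912, 971): z = −677.2 + 367.0 + 634.51 = 324.3 m.

324.3 m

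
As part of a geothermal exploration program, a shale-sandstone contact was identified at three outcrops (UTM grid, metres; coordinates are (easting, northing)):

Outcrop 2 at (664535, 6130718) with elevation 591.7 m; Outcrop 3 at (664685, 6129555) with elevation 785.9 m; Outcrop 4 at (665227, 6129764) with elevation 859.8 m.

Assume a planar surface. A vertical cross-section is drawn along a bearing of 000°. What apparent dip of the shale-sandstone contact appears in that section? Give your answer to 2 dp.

8.10°

Let the plane be z = a·E + b·N + c.
Outcrop 3−Outcrop 2: 150a − 1163b = 194.2;  Outcrop 4−Outcrop 2: 692a − 954b = 268.1.
Solving gives a = 0.19123, b = −0.14232.
Unit vector along 000° is (sin 0°, cos 0°) = (0.0000, 1.0000).
Slope in that direction = a·(0.0000) + b·(1.0000) = −0.14232.
Apparent dip = arctan|0.14232| = 8.10° (true dip is 13.4°, so apparent ≤ true as expected).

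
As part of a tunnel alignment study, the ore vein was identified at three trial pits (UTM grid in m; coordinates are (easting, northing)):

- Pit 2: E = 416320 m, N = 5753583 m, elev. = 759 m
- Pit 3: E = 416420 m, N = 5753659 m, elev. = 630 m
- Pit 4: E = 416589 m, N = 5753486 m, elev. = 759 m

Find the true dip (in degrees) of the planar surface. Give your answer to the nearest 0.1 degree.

Let the plane be z = a·E + b·N + c.
Pit 3−Pit 2: 100a + 76b = −129;  Pit 4−Pit 2: 269a − 97b = 0.
Solving gives a = −0.41511, b = −1.15117.
Gradient magnitude |∇z| = √(a² + b²) = √(0.17231 + 1.32520) = 1.22373.
True dip = arctan(1.22373) = 50.7°, dipping toward NNE (azimuth ≈ 020°).

50.7°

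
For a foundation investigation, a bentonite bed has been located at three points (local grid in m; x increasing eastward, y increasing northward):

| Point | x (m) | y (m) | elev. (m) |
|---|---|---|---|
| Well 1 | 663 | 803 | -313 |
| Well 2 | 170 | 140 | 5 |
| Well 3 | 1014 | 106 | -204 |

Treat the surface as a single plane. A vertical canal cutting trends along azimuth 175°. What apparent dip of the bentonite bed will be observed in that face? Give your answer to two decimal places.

Let the plane be z = a·x + b·y + c.
Well 2−Well 1: −493a − 663b = 318;  Well 3−Well 1: 351a − 697b = 109.
Solving gives a = −0.25919, b = −0.28691.
Unit vector along 175° is (sin 175°, cos 175°) = (0.0872, -0.9962).
Slope in that direction = a·(0.0872) + b·(-0.9962) = 0.26323.
Apparent dip = arctan|0.26323| = 14.75° (true dip is 21.1°, so apparent ≤ true as expected).

14.75°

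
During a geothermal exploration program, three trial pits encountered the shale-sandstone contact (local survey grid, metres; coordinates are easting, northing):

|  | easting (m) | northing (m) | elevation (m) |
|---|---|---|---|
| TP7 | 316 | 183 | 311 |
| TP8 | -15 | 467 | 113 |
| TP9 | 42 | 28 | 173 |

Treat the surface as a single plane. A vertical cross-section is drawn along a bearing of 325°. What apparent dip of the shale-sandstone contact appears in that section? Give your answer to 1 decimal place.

20.0°

Two edge vectors: TP7→TP8 = (-331, 284, -198), TP7→TP9 = (-274, -155, -138).
Normal n = (TP7→TP8) × (TP7→TP9) = (-69882, 8574, 129121).
So ∂z/∂easting = −n_x/n_z = 0.54121 and ∂z/∂northing = −n_y/n_z = −0.06640.
Unit vector along 325° is (sin 325°, cos 325°) = (-0.5736, 0.8192).
Slope in that direction = a·(-0.5736) + b·(0.8192) = −0.36482.
Apparent dip = arctan|0.36482| = 20.0° (true dip is 28.6°, so apparent ≤ true as expected).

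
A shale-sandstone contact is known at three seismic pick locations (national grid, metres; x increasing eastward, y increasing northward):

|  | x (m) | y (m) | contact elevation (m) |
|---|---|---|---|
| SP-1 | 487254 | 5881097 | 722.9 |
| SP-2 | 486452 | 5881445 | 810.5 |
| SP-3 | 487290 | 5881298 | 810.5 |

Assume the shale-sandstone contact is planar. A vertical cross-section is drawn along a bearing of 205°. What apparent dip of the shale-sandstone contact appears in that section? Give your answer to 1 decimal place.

Two edge vectors: SP-1→SP-2 = (-802, 348, 87.6), SP-1→SP-3 = (36, 201, 87.6).
Normal n = (SP-1→SP-2) × (SP-1→SP-3) = (12877.2, 73408.8, -173730).
So ∂z/∂x = −n_x/n_z = 0.07412 and ∂z/∂y = −n_y/n_z = 0.42255.
Unit vector along 205° is (sin 205°, cos 205°) = (-0.4226, -0.9063).
Slope in that direction = a·(-0.4226) + b·(-0.9063) = −0.41428.
Apparent dip = arctan|0.41428| = 22.5° (true dip is 23.2°, so apparent ≤ true as expected).

22.5°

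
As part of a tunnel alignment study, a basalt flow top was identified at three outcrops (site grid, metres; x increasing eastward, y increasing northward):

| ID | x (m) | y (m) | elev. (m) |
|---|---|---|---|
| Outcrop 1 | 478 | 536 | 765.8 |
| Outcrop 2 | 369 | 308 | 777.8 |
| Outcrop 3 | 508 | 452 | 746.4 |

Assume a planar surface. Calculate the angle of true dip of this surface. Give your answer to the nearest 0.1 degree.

19.6°

Let the plane be z = a·x + b·y + c.
Outcrop 2−Outcrop 1: −109a − 228b = 12;  Outcrop 3−Outcrop 1: 30a − 84b = −19.4.
Solving gives a = −0.33953, b = 0.10969.
Gradient magnitude |∇z| = √(a² + b²) = √(0.11528 + 0.01203) = 0.35681.
True dip = arctan(0.35681) = 19.6°, dipping toward ESE (azimuth ≈ 108°).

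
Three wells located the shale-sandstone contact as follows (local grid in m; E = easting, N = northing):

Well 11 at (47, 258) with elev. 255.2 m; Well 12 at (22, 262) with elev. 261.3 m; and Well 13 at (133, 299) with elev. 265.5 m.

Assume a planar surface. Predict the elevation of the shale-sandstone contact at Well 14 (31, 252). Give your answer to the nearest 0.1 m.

Let the plane be z = a·E + b·N + c.
Well 12−Well 11: −25a + 4b = 6.1;  Well 13−Well 11: 86a + 41b = 10.3.
Solving gives a = −0.15259, b = 0.57129.
Then c = 255.2 − a·47 − b·258 = 114.98.
At (31, 252): z = −4.7 + 144.0 + 114.98 = 254.2 m.

254.2 m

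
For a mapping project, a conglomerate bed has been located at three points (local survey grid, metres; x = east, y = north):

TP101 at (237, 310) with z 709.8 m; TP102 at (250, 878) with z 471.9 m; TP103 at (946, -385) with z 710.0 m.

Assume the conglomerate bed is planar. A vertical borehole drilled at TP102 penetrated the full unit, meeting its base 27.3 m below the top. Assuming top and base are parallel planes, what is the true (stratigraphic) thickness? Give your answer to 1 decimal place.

23.7 m

Let the plane be z = a·x + b·y + c.
TP102−TP101: 13a + 568b = −237.9;  TP103−TP101: 709a − 695b = 0.2.
Solving gives a = −0.40128, b = −0.40965.
|∇z| = √(a²+b²) = 0.57345, so dip δ = arctan(0.57345) = 29.83°.
True thickness = vertical thickness × cos δ = 27.3 × cos 29.83° = 23.7 m.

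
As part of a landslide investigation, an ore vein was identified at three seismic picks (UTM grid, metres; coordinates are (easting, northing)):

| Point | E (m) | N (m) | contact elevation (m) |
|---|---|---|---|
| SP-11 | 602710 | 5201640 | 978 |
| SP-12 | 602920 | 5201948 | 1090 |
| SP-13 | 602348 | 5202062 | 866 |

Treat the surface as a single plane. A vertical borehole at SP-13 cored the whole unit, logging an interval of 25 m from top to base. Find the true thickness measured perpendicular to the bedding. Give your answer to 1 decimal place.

23.1 m

Let the plane be z = a·E + b·N + c.
SP-12−SP-11: 210a + 308b = 112;  SP-13−SP-11: −362a + 422b = −112.
Solving gives a = 0.40856, b = 0.08507.
|∇z| = √(a²+b²) = 0.41733, so dip δ = arctan(0.41733) = 22.65°.
True thickness = vertical thickness × cos δ = 25 × cos 22.65° = 23.1 m.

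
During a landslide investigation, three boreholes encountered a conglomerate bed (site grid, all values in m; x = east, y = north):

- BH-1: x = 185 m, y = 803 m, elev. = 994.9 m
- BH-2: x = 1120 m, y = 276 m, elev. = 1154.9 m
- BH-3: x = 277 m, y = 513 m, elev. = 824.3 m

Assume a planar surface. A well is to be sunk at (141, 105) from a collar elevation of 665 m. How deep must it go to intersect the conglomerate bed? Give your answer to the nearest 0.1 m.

Two edge vectors: BH-1→BH-2 = (935, -527, 160), BH-1→BH-3 = (92, -290, -170.6).
Normal n = (BH-1→BH-2) × (BH-1→BH-3) = (136306.2, 174231, -222666).
So ∂z/∂x = −n_x/n_z = 0.612155 and ∂z/∂y = −n_y/n_z = 0.782477.
Intercept c from BH-1: 994.9 − 113.25 − 628.33 = 253.32.
At (141, 105): z_contact = 86.31 + 82.16 + 253.32 = 421.80 m.
Depth below ground = 665 − 421.80 = 243.2 m.

243.2 m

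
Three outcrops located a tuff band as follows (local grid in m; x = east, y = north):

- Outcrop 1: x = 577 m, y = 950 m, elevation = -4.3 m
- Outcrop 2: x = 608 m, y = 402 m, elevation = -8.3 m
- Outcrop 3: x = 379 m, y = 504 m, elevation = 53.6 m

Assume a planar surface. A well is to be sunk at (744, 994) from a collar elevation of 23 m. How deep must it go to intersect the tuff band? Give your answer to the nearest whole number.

73 m

Two edge vectors: Outcrop 1→Outcrop 2 = (31, -548, -4), Outcrop 1→Outcrop 3 = (-198, -446, 57.9).
Normal n = (Outcrop 1→Outcrop 2) × (Outcrop 1→Outcrop 3) = (-33513.2, -1002.9, -122330).
So ∂z/∂x = −n_x/n_z = −0.27396 and ∂z/∂y = −n_y/n_z = −0.00820.
Intercept c from Outcrop 1: -4.3 + 158.07 + 7.79 = 161.56.
At (744, 994): z_contact = −203.8 − 8.1 + 161.56 = -50.4 m.
Depth below ground = 23 − (-50.4) = 73 m.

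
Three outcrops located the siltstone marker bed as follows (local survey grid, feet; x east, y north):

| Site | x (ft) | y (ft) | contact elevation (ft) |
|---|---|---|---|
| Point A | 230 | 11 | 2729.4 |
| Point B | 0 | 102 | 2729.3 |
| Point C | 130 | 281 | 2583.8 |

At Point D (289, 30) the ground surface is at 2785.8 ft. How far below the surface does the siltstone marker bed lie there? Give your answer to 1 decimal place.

Two edge vectors: Point A→Point B = (-230, 91, -0.1), Point A→Point C = (-100, 270, -145.6).
Normal n = (Point A→Point B) × (Point A→Point C) = (-13222.6, -33478, -53000).
So ∂z/∂x = −n_x/n_z = −0.24948 and ∂z/∂y = −n_y/n_z = −0.63166.
Intercept c from Point A: 2729.4 + 57.38 + 6.95 = 2793.73.
At (289, 30): z_contact = −72.10 − 18.95 + 2793.73 = 2702.68 ft.
Depth below ground = 2785.8 − 2702.68 = 83.1 ft.

83.1 ft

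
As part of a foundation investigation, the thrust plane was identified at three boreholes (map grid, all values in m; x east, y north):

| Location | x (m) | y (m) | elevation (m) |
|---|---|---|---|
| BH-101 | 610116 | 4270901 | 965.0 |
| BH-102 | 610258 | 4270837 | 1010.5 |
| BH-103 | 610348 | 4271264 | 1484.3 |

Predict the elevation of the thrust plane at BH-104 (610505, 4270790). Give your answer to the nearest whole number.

1151 m

Let the plane be z = a·x + b·y + c.
BH-102−BH-101: 142a − 64b = 45.5;  BH-103−BH-101: 232a + 363b = 519.3.
Solving gives a = 0.74934030, b = 0.95166129.
Then c = 965 − a·610116 − b·4270901 = −4520670.68.
At (610505, 4270790): z = 457476.0 + 4064345.5 − 4520670.68 = 1150.9 m.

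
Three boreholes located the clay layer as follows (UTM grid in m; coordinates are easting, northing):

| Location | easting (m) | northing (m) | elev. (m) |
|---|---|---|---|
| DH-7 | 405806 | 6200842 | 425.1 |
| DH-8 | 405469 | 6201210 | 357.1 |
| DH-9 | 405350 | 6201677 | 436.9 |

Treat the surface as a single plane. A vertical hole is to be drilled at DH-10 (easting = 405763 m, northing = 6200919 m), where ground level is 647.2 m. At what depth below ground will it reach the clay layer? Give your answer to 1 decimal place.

Two edge vectors: DH-7→DH-8 = (-337, 368, -68), DH-7→DH-9 = (-456, 835, 11.8).
Normal n = (DH-7→DH-8) × (DH-7→DH-9) = (61122.4, 34984.6, -113587).
So ∂z/∂easting = −n_x/n_z = 0.538110875 and ∂z/∂northing = −n_y/n_z = 0.307998274.
Intercept c from DH-7: 425.1 − 218368.62 − 1909848.64 = −2127792.16.
At (405763, 6200919): z_contact = 218345.48 + 1909872.35 − 2127792.16 = 425.68 m.
Depth below ground = 647.2 − 425.68 = 221.5 m.

221.5 m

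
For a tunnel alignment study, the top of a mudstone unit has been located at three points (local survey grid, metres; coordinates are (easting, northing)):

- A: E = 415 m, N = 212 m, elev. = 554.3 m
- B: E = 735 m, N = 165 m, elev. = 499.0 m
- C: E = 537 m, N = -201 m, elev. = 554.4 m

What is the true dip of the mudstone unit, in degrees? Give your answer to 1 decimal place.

Let the plane be z = a·E + b·N + c.
B−A: 320a − 47b = −55.3;  C−A: 122a − 413b = 0.1.
Solving gives a = −0.18069, b = −0.05362.
Gradient magnitude |∇z| = √(a² + b²) = √(0.03265 + 0.00287) = 0.18847.
True dip = arctan(0.18847) = 10.7°, dipping toward ENE (azimuth ≈ 073°).

10.7°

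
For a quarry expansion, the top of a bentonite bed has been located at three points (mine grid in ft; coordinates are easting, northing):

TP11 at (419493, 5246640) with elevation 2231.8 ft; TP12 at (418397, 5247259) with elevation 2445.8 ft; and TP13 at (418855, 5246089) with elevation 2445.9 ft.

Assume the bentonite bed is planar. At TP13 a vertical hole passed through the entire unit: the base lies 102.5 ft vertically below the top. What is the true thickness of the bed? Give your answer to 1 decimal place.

Let the plane be z = a·easting + b·northing + c.
TP12−TP11: −1096a + 619b = 214;  TP13−TP11: −638a − 551b = 214.1.
Solving gives a = −0.25074, b = −0.09824.
|∇z| = √(a²+b²) = 0.26930, so dip δ = arctan(0.26930) = 15.07°.
True thickness = vertical thickness × cos δ = 102.5 × cos 15.07° = 99.0 ft.

99.0 ft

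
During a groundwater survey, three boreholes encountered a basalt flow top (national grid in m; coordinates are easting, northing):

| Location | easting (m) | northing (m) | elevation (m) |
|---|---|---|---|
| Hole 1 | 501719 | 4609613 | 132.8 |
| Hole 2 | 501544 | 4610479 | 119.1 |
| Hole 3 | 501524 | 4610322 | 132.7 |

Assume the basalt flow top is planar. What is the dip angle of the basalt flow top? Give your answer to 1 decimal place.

Let the plane be z = a·easting + b·northing + c.
Hole 2−Hole 1: −175a + 866b = −13.7;  Hole 3−Hole 1: −195a + 709b = −0.1.
Solving gives a = −0.21491, b = −0.05925.
Gradient magnitude |∇z| = √(a² + b²) = √(0.04618 + 0.00351) = 0.22292.
True dip = arctan(0.22292) = 12.6°, dipping toward ENE (azimuth ≈ 075°).

12.6°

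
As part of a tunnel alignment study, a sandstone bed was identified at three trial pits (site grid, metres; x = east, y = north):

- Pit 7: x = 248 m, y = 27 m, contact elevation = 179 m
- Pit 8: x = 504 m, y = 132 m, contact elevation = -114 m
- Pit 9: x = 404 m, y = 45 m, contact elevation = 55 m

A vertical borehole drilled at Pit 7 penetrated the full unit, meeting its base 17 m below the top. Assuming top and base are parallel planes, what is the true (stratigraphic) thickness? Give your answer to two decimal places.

10.09 m

Let the plane be z = a·x + b·y + c.
Pit 8−Pit 7: 256a + 105b = −293;  Pit 9−Pit 7: 156a + 18b = −124.
Solving gives a = −0.65800, b = −1.18620.
|∇z| = √(a²+b²) = 1.35648, so dip δ = arctan(1.35648) = 53.60°.
True thickness = vertical thickness × cos δ = 17 × cos 53.60° = 10.09 m.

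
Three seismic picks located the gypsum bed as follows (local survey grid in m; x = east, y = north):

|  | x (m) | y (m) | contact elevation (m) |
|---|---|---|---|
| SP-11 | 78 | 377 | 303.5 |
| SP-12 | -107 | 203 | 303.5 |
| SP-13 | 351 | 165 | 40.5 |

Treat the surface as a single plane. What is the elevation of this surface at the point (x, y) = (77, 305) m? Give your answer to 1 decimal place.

Let the plane be z = a·x + b·y + c.
SP-12−SP-11: −185a − 174b = 0;  SP-13−SP-11: 273a − 212b = −263.
Solving gives a = −0.52769, b = 0.56105.
Then c = 303.5 − a·78 − b·377 = 133.15.
At (77, 305): z = −40.6 + 171.1 + 133.15 = 263.6 m.

263.6 m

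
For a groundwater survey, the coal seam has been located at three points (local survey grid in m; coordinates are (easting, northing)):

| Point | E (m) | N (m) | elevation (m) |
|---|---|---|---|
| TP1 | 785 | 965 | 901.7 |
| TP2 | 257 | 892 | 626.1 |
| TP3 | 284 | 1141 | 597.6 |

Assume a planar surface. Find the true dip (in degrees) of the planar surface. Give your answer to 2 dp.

29.81°

Two edge vectors: TP1→TP2 = (-528, -73, -275.6), TP1→TP3 = (-501, 176, -304.1).
Normal n = (TP1→TP2) × (TP1→TP3) = (70704.9, -22489.2, -129501).
So ∂z/∂E = −n_x/n_z = 0.54598 and ∂z/∂N = −n_y/n_z = −0.17366.
Gradient magnitude |∇z| = √(a² + b²) = √(0.29809 + 0.03016) = 0.57293.
True dip = arctan(0.57293) = 29.81°, dipping toward WNW (azimuth ≈ 288°).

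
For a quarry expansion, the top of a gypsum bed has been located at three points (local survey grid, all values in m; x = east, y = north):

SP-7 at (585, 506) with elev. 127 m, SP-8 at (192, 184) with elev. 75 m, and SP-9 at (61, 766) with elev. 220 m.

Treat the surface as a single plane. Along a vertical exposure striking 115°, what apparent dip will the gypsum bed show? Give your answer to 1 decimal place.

Two edge vectors: SP-7→SP-8 = (-393, -322, -52), SP-7→SP-9 = (-524, 260, 93).
Normal n = (SP-7→SP-8) × (SP-7→SP-9) = (-16426, 63797, -270908).
So ∂z/∂x = −n_x/n_z = −0.06063 and ∂z/∂y = −n_y/n_z = 0.23549.
Unit vector along 115° is (sin 115°, cos 115°) = (0.9063, -0.4226).
Slope in that direction = a·(0.9063) + b·(-0.4226) = −0.15448.
Apparent dip = arctan|0.15448| = 8.8° (true dip is 13.7°, so apparent ≤ true as expected).

8.8°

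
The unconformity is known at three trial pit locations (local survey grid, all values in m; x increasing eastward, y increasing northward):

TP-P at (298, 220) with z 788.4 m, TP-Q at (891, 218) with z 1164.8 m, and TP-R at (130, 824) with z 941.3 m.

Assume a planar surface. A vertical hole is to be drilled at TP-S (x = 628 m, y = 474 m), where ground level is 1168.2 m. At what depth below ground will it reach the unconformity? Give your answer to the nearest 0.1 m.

60.6 m

Let the plane be z = a·x + b·y + c.
TP-Q−TP-P: 593a − 2b = 376.4;  TP-R−TP-P: −168a + 604b = 152.9.
Solving gives a = 0.63619, b = 0.43010.
Then c = 788.4 − a·298 − b·220 = 504.19.
At (628, 474): z_contact = 399.53 + 203.87 + 504.19 = 1107.59 m.
Depth below ground = 1168.2 − 1107.59 = 60.6 m.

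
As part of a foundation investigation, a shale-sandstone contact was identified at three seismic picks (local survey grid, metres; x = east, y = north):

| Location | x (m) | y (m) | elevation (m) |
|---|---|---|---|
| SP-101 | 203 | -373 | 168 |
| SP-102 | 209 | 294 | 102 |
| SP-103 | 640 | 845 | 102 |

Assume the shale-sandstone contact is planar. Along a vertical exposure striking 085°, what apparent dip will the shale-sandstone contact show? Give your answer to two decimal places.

Let the plane be z = a·x + b·y + c.
SP-102−SP-101: 6a + 667b = −66;  SP-103−SP-101: 437a + 1218b = −66.
Solving gives a = 0.12797, b = −0.10010.
Unit vector along 085° is (sin 85°, cos 85°) = (0.9962, 0.0872).
Slope in that direction = a·(0.9962) + b·(0.0872) = 0.11876.
Apparent dip = arctan|0.11876| = 6.77° (true dip is 9.2°, so apparent ≤ true as expected).

6.77°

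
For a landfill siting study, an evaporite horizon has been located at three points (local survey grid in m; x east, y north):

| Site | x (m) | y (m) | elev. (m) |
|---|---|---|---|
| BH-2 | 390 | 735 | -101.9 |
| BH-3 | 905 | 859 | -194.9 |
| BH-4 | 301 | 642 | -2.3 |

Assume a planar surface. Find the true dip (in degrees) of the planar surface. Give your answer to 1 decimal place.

Two edge vectors: BH-2→BH-3 = (515, 124, -93), BH-2→BH-4 = (-89, -93, 99.6).
Normal n = (BH-2→BH-3) × (BH-2→BH-4) = (3701.4, -43017, -36859).
So ∂z/∂x = −n_x/n_z = 0.10042 and ∂z/∂y = −n_y/n_z = −1.16707.
Gradient magnitude |∇z| = √(a² + b²) = √(0.01008 + 1.36205) = 1.17138.
True dip = arctan(1.17138) = 49.5°, dipping toward N (azimuth ≈ 355°).

49.5°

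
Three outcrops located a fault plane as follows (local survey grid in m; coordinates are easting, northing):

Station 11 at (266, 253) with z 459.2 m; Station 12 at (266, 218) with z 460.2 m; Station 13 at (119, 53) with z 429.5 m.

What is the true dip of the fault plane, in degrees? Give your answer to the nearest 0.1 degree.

13.6°

Let the plane be z = a·easting + b·northing + c.
Station 12−Station 11: 0a − 35b = 1;  Station 13−Station 11: −147a − 200b = −29.7.
Solving gives a = 0.24091, b = −0.02857.
Gradient magnitude |∇z| = √(a² + b²) = √(0.05804 + 0.00082) = 0.24260.
True dip = arctan(0.24260) = 13.6°, dipping toward W (azimuth ≈ 277°).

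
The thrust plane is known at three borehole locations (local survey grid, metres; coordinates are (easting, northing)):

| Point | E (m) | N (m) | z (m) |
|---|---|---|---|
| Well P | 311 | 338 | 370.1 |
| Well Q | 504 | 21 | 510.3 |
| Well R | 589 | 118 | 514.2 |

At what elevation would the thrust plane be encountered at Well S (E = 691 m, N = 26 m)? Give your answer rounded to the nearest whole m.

570 m

Let the plane be z = a·E + b·N + c.
Well Q−Well P: 193a − 317b = 140.2;  Well R−Well P: 278a − 220b = 144.1.
Solving gives a = 0.32487, b = −0.24448.
Then c = 370.1 − a·311 − b·338 = 351.70.
At (691, 26): z = 224.5 − 6.4 + 351.70 = 569.8 m.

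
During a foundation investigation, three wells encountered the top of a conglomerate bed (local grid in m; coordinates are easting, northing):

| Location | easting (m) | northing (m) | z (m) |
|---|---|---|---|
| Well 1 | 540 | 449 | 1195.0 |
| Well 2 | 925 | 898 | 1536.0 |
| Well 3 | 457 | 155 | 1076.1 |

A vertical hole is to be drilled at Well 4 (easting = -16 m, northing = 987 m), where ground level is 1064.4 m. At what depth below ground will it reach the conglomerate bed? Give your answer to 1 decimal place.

88.8 m

Let the plane be z = a·easting + b·northing + c.
Well 2−Well 1: 385a + 449b = 341;  Well 3−Well 1: −83a − 294b = −118.9.
Solving gives a = 0.61731, b = 0.23015.
Then c = 1195 − a·540 − b·449 = 758.32.
At (-16, 987): z_contact = −9.88 + 227.16 + 758.32 = 975.60 m.
Depth below ground = 1064.4 − 975.60 = 88.8 m.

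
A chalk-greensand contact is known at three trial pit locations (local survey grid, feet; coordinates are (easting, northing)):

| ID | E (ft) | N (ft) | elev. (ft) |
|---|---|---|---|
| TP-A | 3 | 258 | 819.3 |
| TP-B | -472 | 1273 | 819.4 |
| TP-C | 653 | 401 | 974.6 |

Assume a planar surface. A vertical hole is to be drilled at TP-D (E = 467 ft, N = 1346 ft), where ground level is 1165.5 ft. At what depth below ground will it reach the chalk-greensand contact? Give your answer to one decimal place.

Let the plane be z = a·E + b·N + c.
TP-B−TP-A: −475a + 1015b = 0.1;  TP-C−TP-A: 650a + 143b = 155.3.
Solving gives a = 0.216601, b = 0.101464.
Then c = 819.3 − a·3 − b·258 = 792.47.
At (467, 1346): z_contact = 101.15 + 136.57 + 792.47 = 1030.20 ft.
Depth below ground = 1165.5 − 1030.20 = 135.3 ft.

135.3 ft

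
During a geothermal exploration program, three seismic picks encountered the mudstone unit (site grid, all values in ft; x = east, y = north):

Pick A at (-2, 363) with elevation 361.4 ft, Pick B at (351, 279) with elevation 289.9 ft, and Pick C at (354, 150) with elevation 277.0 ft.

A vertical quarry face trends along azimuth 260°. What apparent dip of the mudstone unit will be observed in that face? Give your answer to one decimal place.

9.1°

Let the plane be z = a·x + b·y + c.
Pick B−Pick A: 353a − 84b = −71.5;  Pick C−Pick A: 356a − 213b = −84.4.
Solving gives a = −0.17975, b = 0.09582.
Unit vector along 260° is (sin 260°, cos 260°) = (-0.9848, -0.1736).
Slope in that direction = a·(-0.9848) + b·(-0.1736) = 0.16038.
Apparent dip = arctan|0.16038| = 9.1° (true dip is 11.5°, so apparent ≤ true as expected).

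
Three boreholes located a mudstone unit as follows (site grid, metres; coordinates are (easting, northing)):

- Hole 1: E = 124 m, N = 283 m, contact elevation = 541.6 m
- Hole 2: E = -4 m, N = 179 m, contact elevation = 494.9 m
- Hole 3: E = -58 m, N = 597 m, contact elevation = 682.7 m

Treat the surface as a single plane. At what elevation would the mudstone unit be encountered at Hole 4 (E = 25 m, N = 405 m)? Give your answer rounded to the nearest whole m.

596 m

Let the plane be z = a·E + b·N + c.
Hole 2−Hole 1: −128a − 104b = −46.7;  Hole 3−Hole 1: −182a + 314b = 141.1.
Solving gives a = −0.00018, b = 0.44926.
Then c = 541.6 − a·124 − b·283 = 414.48.
At (25, 405): z = −0.0 + 181.9 + 414.48 = 596.4 m.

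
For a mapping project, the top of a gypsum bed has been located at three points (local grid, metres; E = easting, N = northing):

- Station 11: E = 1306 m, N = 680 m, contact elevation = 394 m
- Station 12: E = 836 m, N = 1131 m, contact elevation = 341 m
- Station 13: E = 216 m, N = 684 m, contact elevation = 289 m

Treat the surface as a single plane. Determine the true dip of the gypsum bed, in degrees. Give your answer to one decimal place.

Let the plane be z = a·E + b·N + c.
Station 12−Station 11: −470a + 451b = −53;  Station 13−Station 11: −1090a + 4b = −105.
Solving gives a = 0.09627, b = −0.01719.
Gradient magnitude |∇z| = √(a² + b²) = √(0.00927 + 0.00030) = 0.09779.
True dip = arctan(0.09779) = 5.6°, dipping toward W (azimuth ≈ 280°).

5.6°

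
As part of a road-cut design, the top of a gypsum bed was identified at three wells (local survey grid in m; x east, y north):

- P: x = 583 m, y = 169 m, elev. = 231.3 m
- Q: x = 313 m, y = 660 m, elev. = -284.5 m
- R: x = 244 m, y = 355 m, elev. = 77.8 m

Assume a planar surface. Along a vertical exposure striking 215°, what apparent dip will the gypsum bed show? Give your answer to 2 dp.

Two edge vectors: P→Q = (-270, 491, -515.8), P→R = (-339, 186, -153.5).
Normal n = (P→Q) × (P→R) = (20570.3, 133411.2, 116229).
So ∂z/∂x = −n_x/n_z = −0.17698 and ∂z/∂y = −n_y/n_z = −1.14783.
Unit vector along 215° is (sin 215°, cos 215°) = (-0.5736, -0.8192).
Slope in that direction = a·(-0.5736) + b·(-0.8192) = 1.04176.
Apparent dip = arctan|1.04176| = 46.17° (true dip is 49.3°, so apparent ≤ true as expected).

46.17°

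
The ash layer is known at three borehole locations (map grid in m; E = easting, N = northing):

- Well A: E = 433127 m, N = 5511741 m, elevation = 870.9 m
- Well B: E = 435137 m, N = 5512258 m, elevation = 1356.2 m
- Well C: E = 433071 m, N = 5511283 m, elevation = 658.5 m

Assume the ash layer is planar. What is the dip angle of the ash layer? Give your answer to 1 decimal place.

25.0°

Let the plane be z = a·E + b·N + c.
Well B−Well A: 2010a + 517b = 485.3;  Well C−Well A: −56a − 458b = −212.4.
Solving gives a = 0.12613, b = 0.44833.
Gradient magnitude |∇z| = √(a² + b²) = √(0.01591 + 0.20100) = 0.46574.
True dip = arctan(0.46574) = 25.0°, dipping toward SSW (azimuth ≈ 196°).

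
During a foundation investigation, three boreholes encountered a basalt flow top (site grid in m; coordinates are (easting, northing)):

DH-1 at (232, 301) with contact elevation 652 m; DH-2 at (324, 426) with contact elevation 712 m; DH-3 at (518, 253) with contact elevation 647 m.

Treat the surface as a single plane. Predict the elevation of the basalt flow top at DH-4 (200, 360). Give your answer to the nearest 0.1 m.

676.1 m

Two edge vectors: DH-1→DH-2 = (92, 125, 60), DH-1→DH-3 = (286, -48, -5).
Normal n = (DH-1→DH-2) × (DH-1→DH-3) = (2255, 17620, -40166).
So ∂z/∂E = −n_x/n_z = 0.05614 and ∂z/∂N = −n_y/n_z = 0.43868.
Intercept c from DH-1: 652 − 13.02 − 132.04 = 506.93.
At (200, 360): z = 11.2 + 157.9 + 506.93 = 676.1 m.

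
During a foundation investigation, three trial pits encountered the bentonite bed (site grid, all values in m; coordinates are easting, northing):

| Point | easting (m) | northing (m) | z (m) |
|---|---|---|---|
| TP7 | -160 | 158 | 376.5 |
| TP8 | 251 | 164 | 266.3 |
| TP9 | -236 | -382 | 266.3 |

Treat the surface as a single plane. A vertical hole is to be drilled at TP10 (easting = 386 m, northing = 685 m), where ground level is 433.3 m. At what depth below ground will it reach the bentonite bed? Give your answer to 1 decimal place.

77.4 m

Let the plane be z = a·easting + b·northing + c.
TP8−TP7: 411a + 6b = −110.2;  TP9−TP7: −76a − 540b = −110.2.
Solving gives a = −0.27166, b = 0.24231.
Then c = 376.5 − a·-160 − b·158 = 294.75.
At (386, 685): z_contact = −104.86 + 165.98 + 294.75 = 355.87 m.
Depth below ground = 433.3 − 355.87 = 77.4 m.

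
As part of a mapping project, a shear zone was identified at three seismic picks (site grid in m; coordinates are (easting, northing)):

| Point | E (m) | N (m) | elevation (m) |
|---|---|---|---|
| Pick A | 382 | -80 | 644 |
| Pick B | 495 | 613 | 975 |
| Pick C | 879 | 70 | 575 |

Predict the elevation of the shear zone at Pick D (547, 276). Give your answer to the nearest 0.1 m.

782.2 m

Let the plane be z = a·E + b·N + c.
Pick B−Pick A: 113a + 693b = 331;  Pick C−Pick A: 497a + 150b = −69.
Solving gives a = −0.29764, b = 0.52617.
Then c = 644 − a·382 − b·-80 = 799.79.
At (547, 276): z = −162.8 + 145.2 + 799.79 = 782.2 m.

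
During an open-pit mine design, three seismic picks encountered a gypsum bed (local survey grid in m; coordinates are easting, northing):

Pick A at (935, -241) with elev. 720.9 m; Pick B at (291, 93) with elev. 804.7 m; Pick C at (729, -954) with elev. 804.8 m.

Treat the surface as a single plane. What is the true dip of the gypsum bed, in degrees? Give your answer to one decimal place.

Let the plane be z = a·easting + b·northing + c.
Pick B−Pick A: −644a + 334b = 83.8;  Pick C−Pick A: −206a − 713b = 83.9.
Solving gives a = −0.16624, b = −0.06964.
Gradient magnitude |∇z| = √(a² + b²) = √(0.02764 + 0.00485) = 0.18024.
True dip = arctan(0.18024) = 10.2°, dipping toward ENE (azimuth ≈ 067°).

10.2°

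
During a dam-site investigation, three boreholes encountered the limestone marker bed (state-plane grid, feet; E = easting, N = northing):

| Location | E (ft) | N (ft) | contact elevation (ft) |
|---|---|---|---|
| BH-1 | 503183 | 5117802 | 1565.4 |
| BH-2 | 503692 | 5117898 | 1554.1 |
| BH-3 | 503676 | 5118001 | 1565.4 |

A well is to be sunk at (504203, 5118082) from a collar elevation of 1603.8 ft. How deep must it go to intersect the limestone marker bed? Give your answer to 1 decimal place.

Two edge vectors: BH-1→BH-2 = (509, 96, -11.3), BH-1→BH-3 = (493, 199, 0).
Normal n = (BH-1→BH-2) × (BH-1→BH-3) = (2248.7, -5570.9, 53963).
So ∂z/∂E = −n_x/n_z = −0.041671145 and ∂z/∂N = −n_y/n_z = 0.103235550.
Intercept c from BH-1: 1565.4 + 20968.21 − 528339.11 = −505805.49.
At (504203, 5118082): z_contact = −21010.72 + 528368.01 − 505805.49 = 1551.80 ft.
Depth below ground = 1603.8 − 1551.80 = 52.0 ft.

52.0 ft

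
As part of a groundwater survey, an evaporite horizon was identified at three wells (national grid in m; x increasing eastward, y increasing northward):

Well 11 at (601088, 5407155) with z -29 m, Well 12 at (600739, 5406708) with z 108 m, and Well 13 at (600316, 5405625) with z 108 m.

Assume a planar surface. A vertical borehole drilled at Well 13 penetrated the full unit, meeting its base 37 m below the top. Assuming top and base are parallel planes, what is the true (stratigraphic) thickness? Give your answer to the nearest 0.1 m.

28.3 m

Let the plane be z = a·x + b·y + c.
Well 12−Well 11: −349a − 447b = 137;  Well 13−Well 11: −772a − 1530b = 137.
Solving gives a = −0.78551, b = 0.30680.
|∇z| = √(a²+b²) = 0.84330, so dip δ = arctan(0.84330) = 40.14°.
True thickness = vertical thickness × cos δ = 37 × cos 40.14° = 28.3 m.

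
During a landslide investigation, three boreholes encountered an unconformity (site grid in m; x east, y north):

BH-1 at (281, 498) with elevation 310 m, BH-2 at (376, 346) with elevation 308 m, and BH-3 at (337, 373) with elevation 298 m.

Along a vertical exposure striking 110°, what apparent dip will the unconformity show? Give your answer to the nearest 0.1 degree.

Let the plane be z = a·x + b·y + c.
BH-2−BH-1: 95a − 152b = −2;  BH-3−BH-1: 56a − 125b = −12.
Solving gives a = 0.46803, b = 0.30568.
Unit vector along 110° is (sin 110°, cos 110°) = (0.9397, -0.3420).
Slope in that direction = a·(0.9397) + b·(-0.3420) = 0.33526.
Apparent dip = arctan|0.33526| = 18.5° (true dip is 29.2°, so apparent ≤ true as expected).

18.5°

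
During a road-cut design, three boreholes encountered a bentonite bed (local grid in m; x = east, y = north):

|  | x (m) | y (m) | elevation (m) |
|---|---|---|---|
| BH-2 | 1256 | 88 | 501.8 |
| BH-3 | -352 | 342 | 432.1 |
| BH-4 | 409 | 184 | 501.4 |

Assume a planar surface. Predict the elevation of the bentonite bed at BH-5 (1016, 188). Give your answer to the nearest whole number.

Let the plane be z = a·x + b·y + c.
BH-3−BH-2: −1608a + 254b = −69.7;  BH-4−BH-2: −847a + 96b = −0.4.
Solving gives a = −0.10844, b = −0.96088.
Then c = 501.8 − a·1256 − b·88 = 722.55.
At (1016, 188): z = −110.2 − 180.6 + 722.55 = 431.7 m.

432 m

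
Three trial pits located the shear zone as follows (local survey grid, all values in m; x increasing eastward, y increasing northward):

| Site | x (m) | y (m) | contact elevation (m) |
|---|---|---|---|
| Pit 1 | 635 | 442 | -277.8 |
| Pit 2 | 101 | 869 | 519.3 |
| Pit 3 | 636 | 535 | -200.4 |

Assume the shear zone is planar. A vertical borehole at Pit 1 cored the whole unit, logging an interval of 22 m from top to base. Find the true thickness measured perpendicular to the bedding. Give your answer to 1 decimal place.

Two edge vectors: Pit 1→Pit 2 = (-534, 427, 797.1), Pit 1→Pit 3 = (1, 93, 77.4).
Normal n = (Pit 1→Pit 2) × (Pit 1→Pit 3) = (-41080.5, 42128.7, -50089).
So ∂z/∂x = −n_x/n_z = −0.82015 and ∂z/∂y = −n_y/n_z = 0.84108.
|∇z| = √(a²+b²) = 1.17476, so dip δ = arctan(1.17476) = 49.59°.
True thickness = vertical thickness × cos δ = 22 × cos 49.59° = 14.3 m.

14.3 m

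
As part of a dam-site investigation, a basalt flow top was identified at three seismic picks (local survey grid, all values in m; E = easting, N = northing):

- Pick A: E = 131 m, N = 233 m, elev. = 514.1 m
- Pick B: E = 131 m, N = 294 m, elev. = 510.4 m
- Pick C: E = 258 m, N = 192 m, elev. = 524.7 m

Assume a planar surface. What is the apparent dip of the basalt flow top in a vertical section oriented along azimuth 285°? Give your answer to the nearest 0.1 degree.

4.4°

Two edge vectors: Pick A→Pick B = (0, 61, -3.7), Pick A→Pick C = (127, -41, 10.6).
Normal n = (Pick A→Pick B) × (Pick A→Pick C) = (494.9, -469.9, -7747).
So ∂z/∂E = −n_x/n_z = 0.06388 and ∂z/∂N = −n_y/n_z = −0.06066.
Unit vector along 285° is (sin 285°, cos 285°) = (-0.9659, 0.2588).
Slope in that direction = a·(-0.9659) + b·(0.2588) = −0.07740.
Apparent dip = arctan|0.07740| = 4.4° (true dip is 5.0°, so apparent ≤ true as expected).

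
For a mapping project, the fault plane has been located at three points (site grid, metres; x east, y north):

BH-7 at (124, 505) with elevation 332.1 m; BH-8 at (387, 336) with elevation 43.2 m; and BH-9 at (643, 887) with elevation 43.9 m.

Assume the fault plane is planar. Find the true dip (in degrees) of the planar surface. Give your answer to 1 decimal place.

Two edge vectors: BH-7→BH-8 = (263, -169, -288.9), BH-7→BH-9 = (519, 382, -288.2).
Normal n = (BH-7→BH-8) × (BH-7→BH-9) = (159065.6, -74142.5, 188177).
So ∂z/∂x = −n_x/n_z = −0.84530 and ∂z/∂y = −n_y/n_z = 0.39400.
Gradient magnitude |∇z| = √(a² + b²) = √(0.71453 + 0.15524) = 0.93261.
True dip = arctan(0.93261) = 43.0°, dipping toward ESE (azimuth ≈ 115°).

43.0°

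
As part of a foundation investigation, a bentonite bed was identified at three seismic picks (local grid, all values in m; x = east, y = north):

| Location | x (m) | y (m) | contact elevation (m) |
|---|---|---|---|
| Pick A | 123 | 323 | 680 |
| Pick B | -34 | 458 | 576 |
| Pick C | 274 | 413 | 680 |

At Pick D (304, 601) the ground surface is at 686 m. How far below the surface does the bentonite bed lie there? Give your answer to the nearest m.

83 m

Two edge vectors: Pick A→Pick B = (-157, 135, -104), Pick A→Pick C = (151, 90, 0).
Normal n = (Pick A→Pick B) × (Pick A→Pick C) = (9360, -15704, -34515).
So ∂z/∂x = −n_x/n_z = 0.27119 and ∂z/∂y = −n_y/n_z = −0.45499.
Intercept c from Pick A: 680 − 33.36 + 146.96 = 793.61.
At (304, 601): z_contact = 82.4 − 273.4 + 793.61 = 602.6 m.
Depth below ground = 686 − 602.6 = 83 m.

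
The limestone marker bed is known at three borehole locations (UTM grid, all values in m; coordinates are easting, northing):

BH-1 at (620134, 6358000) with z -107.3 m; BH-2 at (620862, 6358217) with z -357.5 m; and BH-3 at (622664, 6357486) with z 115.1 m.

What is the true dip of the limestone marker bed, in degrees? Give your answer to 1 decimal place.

Let the plane be z = a·easting + b·northing + c.
BH-2−BH-1: 728a + 217b = −250.2;  BH-3−BH-1: 2530a − 514b = 222.4.
Solving gives a = −0.08703, b = −0.86104.
Gradient magnitude |∇z| = √(a² + b²) = √(0.00757 + 0.74139) = 0.86543.
True dip = arctan(0.86543) = 40.9°, dipping toward N (azimuth ≈ 006°).

40.9°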